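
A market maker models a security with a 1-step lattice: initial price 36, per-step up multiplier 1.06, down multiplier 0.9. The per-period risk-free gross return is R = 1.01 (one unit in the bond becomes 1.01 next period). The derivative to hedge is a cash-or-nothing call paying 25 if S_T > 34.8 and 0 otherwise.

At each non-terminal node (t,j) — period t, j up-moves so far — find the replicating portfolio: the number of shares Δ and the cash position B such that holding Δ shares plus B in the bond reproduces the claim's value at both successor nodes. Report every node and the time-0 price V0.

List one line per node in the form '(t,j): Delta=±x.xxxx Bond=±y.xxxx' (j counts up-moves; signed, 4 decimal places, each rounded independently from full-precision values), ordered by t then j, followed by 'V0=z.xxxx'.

No-arbitrage ⇒ martingale measure with p* = (R−d)/(u−d) = 0.6875.
Terminal payoffs: V(1,0)=0.0000, V(1,1)=25.0000
  t=0,j=0: stock 36.0000 → up 38.1600 (V=25.0000), down 32.4000 (V=0.0000). Price 17.0173; hedge Δ=4.3403, bond B=-139.2327.
Each (Δ,B) replicates both successor values, so the strategy is self-financing and V0 is arbitrage-free.

(0,0): Delta=4.3403 Bond=-139.2327
V0=17.0173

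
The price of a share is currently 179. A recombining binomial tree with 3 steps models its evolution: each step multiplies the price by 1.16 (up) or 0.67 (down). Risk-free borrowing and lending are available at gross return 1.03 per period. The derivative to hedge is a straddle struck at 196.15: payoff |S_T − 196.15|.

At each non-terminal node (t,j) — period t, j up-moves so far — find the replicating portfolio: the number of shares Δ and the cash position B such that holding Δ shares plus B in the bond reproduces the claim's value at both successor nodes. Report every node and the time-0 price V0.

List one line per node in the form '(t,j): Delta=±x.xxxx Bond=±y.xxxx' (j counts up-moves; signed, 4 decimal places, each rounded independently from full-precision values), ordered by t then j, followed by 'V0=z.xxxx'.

No-arbitrage ⇒ martingale measure with p* = (R−d)/(u−d) = 0.7347.
Terminal values V(3,·): V(3,0)=142.3134, V(3,1)=102.9404, V(3,2)=34.7722, V(3,3)=83.2504
Node (2,0) S=80.3531: V=(p*·102.9404+(1−p*)·142.3134)/1.03=110.0838; Δ=(102.9404−142.3134)/(93.2096−53.8366)=-1.0000; B=V−Δ·S=190.4369
Node (2,1) S=139.1188: V=(p*·34.7722+(1−p*)·102.9404)/1.03=51.3181; Δ=(34.7722−102.9404)/(161.3778−93.2096)=-1.0000; B=V−Δ·S=190.4369
Node (2,2) S=240.8624: V=(p*·83.2504+(1−p*)·34.7722)/1.03=68.3387; Δ=(83.2504−34.7722)/(279.4004−161.3778)=0.4108; B=V−Δ·S=-30.5964
Node (1,0) S=119.9300: V=(p*·51.3181+(1−p*)·110.0838)/1.03=64.9602; Δ=(51.3181−110.0838)/(139.1188−80.3531)=-1.0000; B=V−Δ·S=184.8902
Node (1,1) S=207.6400: V=(p*·68.3387+(1−p*)·51.3181)/1.03=61.9641; Δ=(68.3387−51.3181)/(240.8624−139.1188)=0.1673; B=V−Δ·S=27.2282
Node (0,0) S=179.0000: V=(p*·61.9641+(1−p*)·64.9602)/1.03=60.9310; Δ=(61.9641−64.9602)/(207.6400−119.9300)=-0.0342; B=V−Δ·S=67.0455
Root portfolio cost Δ·179+B reproduces V0=60.9310.

(0,0): Delta=-0.0342 Bond=67.0455
(1,0): Delta=-1.0000 Bond=184.8902
(1,1): Delta=0.1673 Bond=27.2282
(2,0): Delta=-1.0000 Bond=190.4369
(2,1): Delta=-1.0000 Bond=190.4369
(2,2): Delta=0.4108 Bond=-30.5964
V0=60.9310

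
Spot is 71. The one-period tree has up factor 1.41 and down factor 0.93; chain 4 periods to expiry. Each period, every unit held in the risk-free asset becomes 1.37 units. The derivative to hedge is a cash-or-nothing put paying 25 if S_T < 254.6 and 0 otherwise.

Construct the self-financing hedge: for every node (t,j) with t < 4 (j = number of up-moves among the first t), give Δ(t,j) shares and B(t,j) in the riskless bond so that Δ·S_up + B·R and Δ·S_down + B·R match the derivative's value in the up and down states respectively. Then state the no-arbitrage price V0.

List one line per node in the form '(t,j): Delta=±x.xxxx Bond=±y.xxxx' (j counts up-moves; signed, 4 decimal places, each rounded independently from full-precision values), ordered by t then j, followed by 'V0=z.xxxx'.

(0,0): Delta=-0.2197 Bond=17.6876
(1,0): Delta=0.0000 Bond=9.7225
(1,1): Delta=-0.2329 Bond=25.5511
(2,0): Delta=0.0000 Bond=13.3198
(2,1): Delta=0.0000 Bond=13.3198
(2,2): Delta=-0.2469 Bond=36.9764
(3,0): Delta=0.0000 Bond=18.2482
(3,1): Delta=0.0000 Bond=18.2482
(3,2): Delta=0.0000 Bond=18.2482
(3,3): Delta=-0.2617 Bond=53.6040
V0=2.0860

The replicating-portfolio and risk-neutral prices coincide; use p* = (1.37−0.93)/(1.41−0.93) = 0.9167 for the latter.
At expiry t=4: V(4,0)=25.0000, V(4,1)=25.0000, V(4,2)=25.0000, V(4,3)=25.0000, V(4,4)=0.0000
Node (3,0) S=57.1093: V=(p*·25.0000+(1−p*)·25.0000)/1.37=18.2482; Δ=(25.0000−25.0000)/(80.5242−53.1117)=0.0000; B=V−Δ·S=18.2482
Node (3,1) S=86.5851: V=(p*·25.0000+(1−p*)·25.0000)/1.37=18.2482; Δ=(25.0000−25.0000)/(122.0850−80.5242)=0.0000; B=V−Δ·S=18.2482
Node (3,2) S=131.2742: V=(p*·25.0000+(1−p*)·25.0000)/1.37=18.2482; Δ=(25.0000−25.0000)/(185.0967−122.0850)=0.0000; B=V−Δ·S=18.2482
Node (3,3) S=199.0287: V=(p*·0.0000+(1−p*)·25.0000)/1.37=1.5207; Δ=(0.0000−25.0000)/(280.6305−185.0967)=-0.2617; B=V−Δ·S=53.6040
Node (2,0) S=61.4079: V=(p*·18.2482+(1−p*)·18.2482)/1.37=13.3198; Δ=(18.2482−18.2482)/(86.5851−57.1093)=0.0000; B=V−Δ·S=13.3198
Node (2,1) S=93.1023: V=(p*·18.2482+(1−p*)·18.2482)/1.37=13.3198; Δ=(18.2482−18.2482)/(131.2742−86.5851)=0.0000; B=V−Δ·S=13.3198
Node (2,2) S=141.1551: V=(p*·1.5207+(1−p*)·18.2482)/1.37=2.1275; Δ=(1.5207−18.2482)/(199.0287−131.2742)=-0.2469; B=V−Δ·S=36.9764
Node (1,0) S=66.0300: V=(p*·13.3198+(1−p*)·13.3198)/1.37=9.7225; Δ=(13.3198−13.3198)/(93.1023−61.4079)=0.0000; B=V−Δ·S=9.7225
Node (1,1) S=100.1100: V=(p*·2.1275+(1−p*)·13.3198)/1.37=2.2337; Δ=(2.1275−13.3198)/(141.1551−93.1023)=-0.2329; B=V−Δ·S=25.5511
Node (0,0) S=71.0000: V=(p*·2.2337+(1−p*)·9.7225)/1.37=2.0860; Δ=(2.2337−9.7225)/(100.1100−66.0300)=-0.2197; B=V−Δ·S=17.6876
Check: Δ(0,0)·S0 + B(0,0) = 2.0860 = V0.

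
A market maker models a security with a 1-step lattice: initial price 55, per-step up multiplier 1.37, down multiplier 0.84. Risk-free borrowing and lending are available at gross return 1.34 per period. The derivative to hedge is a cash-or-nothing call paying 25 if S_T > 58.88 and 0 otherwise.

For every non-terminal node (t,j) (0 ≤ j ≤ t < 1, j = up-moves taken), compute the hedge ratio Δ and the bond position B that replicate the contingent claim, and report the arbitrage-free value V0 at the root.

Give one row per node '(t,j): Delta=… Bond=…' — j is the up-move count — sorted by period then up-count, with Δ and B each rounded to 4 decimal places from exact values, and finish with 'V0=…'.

(0,0): Delta=0.8576 Bond=-29.5691
V0=17.6007

Since d<R<u, set p* = (R−d)/(u−d) = 0.9434; price each node as the discounted p*-expectation of its children.
Payoff layer (t=1): V(1,0)=0.0000, V(1,1)=25.0000
Node (0,0) S=55.0000: V=(p*·25.0000+(1−p*)·0.0000)/1.34=17.6007; Δ=(25.0000−0.0000)/(75.3500−46.2000)=0.8576; B=V−Δ·S=-29.5691
The time-0 hedge costs 17.6007, which is the no-arbitrage price.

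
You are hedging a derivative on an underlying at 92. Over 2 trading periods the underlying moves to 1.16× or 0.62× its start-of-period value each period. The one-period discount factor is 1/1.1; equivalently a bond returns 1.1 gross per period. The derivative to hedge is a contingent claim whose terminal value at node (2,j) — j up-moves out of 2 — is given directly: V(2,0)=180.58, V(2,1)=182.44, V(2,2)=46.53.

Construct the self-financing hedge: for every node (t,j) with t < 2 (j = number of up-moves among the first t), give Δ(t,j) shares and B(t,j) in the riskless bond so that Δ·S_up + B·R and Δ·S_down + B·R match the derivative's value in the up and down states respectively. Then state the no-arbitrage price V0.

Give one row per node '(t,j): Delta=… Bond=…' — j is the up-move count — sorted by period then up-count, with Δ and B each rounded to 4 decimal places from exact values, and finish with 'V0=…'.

Since d<R<u, set p* = (R−d)/(u−d) = 0.8889; price each node as the discounted p*-expectation of its children.
Payoff layer (t=2): V(2,0)=180.5800, V(2,1)=182.4400, V(2,2)=46.5300
(1,0): S=57.0400. Δ = (V_up−V_dn)/(S_up−S_dn) = (182.4400−180.5800)/(66.1664−35.3648) = 0.0604. V = [p*·182.4400 + (1−p*)·180.5800]/1.1 = 165.6667. B = V − Δ·S = 162.2222.
(1,1): S=106.7200. Δ = (V_up−V_dn)/(S_up−S_dn) = (46.5300−182.4400)/(123.7952−66.1664) = -2.3584. V = [p*·46.5300 + (1−p*)·182.4400]/1.1 = 56.0283. B = V − Δ·S = 307.7135.
(0,0): S=92.0000. Δ = (V_up−V_dn)/(S_up−S_dn) = (56.0283−165.6667)/(106.7200−57.0400) = -2.2069. V = [p*·56.0283 + (1−p*)·165.6667]/1.1 = 62.0094. B = V − Δ·S = 265.0434.
Root portfolio cost Δ·92+B reproduces V0=62.0094.

(0,0): Delta=-2.2069 Bond=265.0434
(1,0): Delta=0.0604 Bond=162.2222
(1,1): Delta=-2.3584 Bond=307.7135
V0=62.0094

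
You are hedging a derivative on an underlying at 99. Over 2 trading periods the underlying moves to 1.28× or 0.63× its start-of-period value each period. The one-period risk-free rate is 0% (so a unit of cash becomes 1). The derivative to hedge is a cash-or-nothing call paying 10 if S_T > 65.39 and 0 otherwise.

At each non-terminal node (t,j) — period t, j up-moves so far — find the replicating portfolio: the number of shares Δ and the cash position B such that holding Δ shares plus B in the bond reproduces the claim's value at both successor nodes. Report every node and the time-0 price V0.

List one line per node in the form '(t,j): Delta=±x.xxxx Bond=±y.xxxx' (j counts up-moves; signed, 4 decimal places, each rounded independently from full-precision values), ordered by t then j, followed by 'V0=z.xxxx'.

(0,0): Delta=0.0669 Bond=1.5172
(1,0): Delta=0.2467 Bond=-9.6923
(1,1): Delta=0.0000 Bond=10.0000
V0=8.1444

The replicating-portfolio and risk-neutral prices coincide; use p* = (1−0.63)/(1.28−0.63) = 0.5692 for the latter.
Terminal payoffs: V(2,0)=0.0000, V(2,1)=10.0000, V(2,2)=10.0000
Node (1,0) S=62.3700: V=(p*·10.0000+(1−p*)·0.0000)/1=5.6923; Δ=(10.0000−0.0000)/(79.8336−39.2931)=0.2467; B=V−Δ·S=-9.6923
Node (1,1) S=126.7200: V=(p*·10.0000+(1−p*)·10.0000)/1=10.0000; Δ=(10.0000−10.0000)/(162.2016−79.8336)=0.0000; B=V−Δ·S=10.0000
Node (0,0) S=99.0000: V=(p*·10.0000+(1−p*)·5.6923)/1=8.1444; Δ=(10.0000−5.6923)/(126.7200−62.3700)=0.0669; B=V−Δ·S=1.5172
Root portfolio cost Δ·99+B reproduces V0=8.1444.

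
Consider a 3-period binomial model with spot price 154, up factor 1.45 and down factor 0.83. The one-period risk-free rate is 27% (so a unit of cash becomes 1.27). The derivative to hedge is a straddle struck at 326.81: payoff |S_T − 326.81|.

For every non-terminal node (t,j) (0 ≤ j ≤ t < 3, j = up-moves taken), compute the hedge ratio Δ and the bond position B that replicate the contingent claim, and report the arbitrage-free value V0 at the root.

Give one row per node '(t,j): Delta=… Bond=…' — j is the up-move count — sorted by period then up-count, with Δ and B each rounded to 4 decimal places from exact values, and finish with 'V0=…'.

(0,0): Delta=-0.0668 Bond=65.6195
(1,0): Delta=-1.0000 Bond=202.6226
(1,1): Delta=0.1518 Bond=34.5381
(2,0): Delta=-1.0000 Bond=257.3307
(2,1): Delta=-1.0000 Bond=257.3307
(2,2): Delta=0.4215 Bond=-43.4642
V0=55.3374

Risk-neutral probability p* = (R−d)/(u−d) = (1.27−0.83)/(1.45−0.83) = 0.7097.
Terminal values V(3,·): V(3,0)=238.7548, V(3,1)=172.9786, V(3,2)=58.0684, V(3,3)=142.6782
Node (2,0) S=106.0906: V=(p*·172.9786+(1−p*)·238.7548)/1.27=151.2401; Δ=(172.9786−238.7548)/(153.8314−88.0552)=-1.0000; B=V−Δ·S=257.3307
Node (2,1) S=185.3390: V=(p*·58.0684+(1−p*)·172.9786)/1.27=71.9917; Δ=(58.0684−172.9786)/(268.7415−153.8314)=-1.0000; B=V−Δ·S=257.3307
Node (2,2) S=323.7850: V=(p*·142.6782+(1−p*)·58.0684)/1.27=93.0032; Δ=(142.6782−58.0684)/(469.4882−268.7416)=0.4215; B=V−Δ·S=-43.4642
Node (1,0) S=127.8200: V=(p*·71.9917+(1−p*)·151.2401)/1.27=74.8026; Δ=(71.9917−151.2401)/(185.3390−106.0906)=-1.0000; B=V−Δ·S=202.6226
Node (1,1) S=223.3000: V=(p*·93.0032+(1−p*)·71.9917)/1.27=68.4277; Δ=(93.0032−71.9917)/(323.7850−185.3390)=0.1518; B=V−Δ·S=34.5381
Node (0,0) S=154.0000: V=(p*·68.4277+(1−p*)·74.8026)/1.27=55.3374; Δ=(68.4277−74.8026)/(223.3000−127.8200)=-0.0668; B=V−Δ·S=65.6195
Check: Δ(0,0)·S0 + B(0,0) = 55.3374 = V0.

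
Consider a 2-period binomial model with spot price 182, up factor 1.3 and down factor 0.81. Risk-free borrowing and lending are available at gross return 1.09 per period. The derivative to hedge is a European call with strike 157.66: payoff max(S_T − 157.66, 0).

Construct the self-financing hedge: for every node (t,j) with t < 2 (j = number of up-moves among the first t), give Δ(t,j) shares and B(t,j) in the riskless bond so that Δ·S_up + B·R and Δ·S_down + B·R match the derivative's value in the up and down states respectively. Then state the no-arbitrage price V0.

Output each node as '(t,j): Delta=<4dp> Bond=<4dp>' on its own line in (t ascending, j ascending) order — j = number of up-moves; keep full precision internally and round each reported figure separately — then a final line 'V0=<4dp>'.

Under the risk-neutral measure, an up-move has probability p* = (R−d)/(u−d) = 0.5714 and values discount at R = 1.09.
Terminal values V(2,·): V(2,0)=0.0000, V(2,1)=33.9860, V(2,2)=149.9200
  t=1,j=0: stock 147.4200 → up 191.6460 (V=33.9860), down 119.4102 (V=0.0000). Price 17.8170; hedge Δ=0.4705, bond B=-51.5421.
  t=1,j=1: stock 236.6000 → up 307.5800 (V=149.9200), down 191.6460 (V=33.9860). Price 91.9578; hedge Δ=1.0000, bond B=-144.6422.
  t=0,j=0: stock 182.0000 → up 236.6000 (V=91.9578), down 147.4200 (V=17.8170). Price 55.2139; hedge Δ=0.8314, bond B=-96.0937.
Self-financing check: at every node Δ·S+B equals the discounted successor values.

(0,0): Delta=0.8314 Bond=-96.0937
(1,0): Delta=0.4705 Bond=-51.5421
(1,1): Delta=1.0000 Bond=-144.6422
V0=55.2139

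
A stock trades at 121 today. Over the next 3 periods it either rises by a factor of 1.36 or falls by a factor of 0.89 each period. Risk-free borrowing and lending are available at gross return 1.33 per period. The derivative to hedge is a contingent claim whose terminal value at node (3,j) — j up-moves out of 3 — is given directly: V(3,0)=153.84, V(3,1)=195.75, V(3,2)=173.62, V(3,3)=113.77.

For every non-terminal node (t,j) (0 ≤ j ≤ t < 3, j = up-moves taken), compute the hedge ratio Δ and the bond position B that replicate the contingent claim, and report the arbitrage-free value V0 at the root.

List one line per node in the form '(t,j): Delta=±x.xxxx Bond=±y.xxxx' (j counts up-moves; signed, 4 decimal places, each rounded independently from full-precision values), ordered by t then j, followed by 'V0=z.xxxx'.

Under the risk-neutral measure, an up-move has probability p* = (R−d)/(u−d) = 0.9362 and values discount at R = 1.33.
Payoff layer (t=3): V(3,0)=153.8400, V(3,1)=195.7500, V(3,2)=173.6200, V(3,3)=113.7700
  t=2,j=0: stock 95.8441 → up 130.3480 (V=195.7500), down 85.3012 (V=153.8400). Price 145.1691; hedge Δ=0.9304, bond B=55.9989.
  t=2,j=1: stock 146.4584 → up 199.1834 (V=173.6200), down 130.3480 (V=195.7500). Price 131.6034; hedge Δ=-0.3215, bond B=178.6885.
  t=2,j=2: stock 223.8016 → up 304.3702 (V=113.7700), down 199.1834 (V=173.6200). Price 88.4137; hedge Δ=-0.5690, bond B=215.7541.
  t=1,j=0: stock 107.6900 → up 146.4584 (V=131.6034), down 95.8441 (V=145.1691). Price 99.6010; hedge Δ=-0.2680, bond B=128.4641.
  t=1,j=1: stock 164.5600 → up 223.8016 (V=88.4137), down 146.4584 (V=131.6034). Price 68.5492; hedge Δ=-0.5584, bond B=160.4423.
  t=0,j=0: stock 121.0000 → up 164.5600 (V=68.5492), down 107.6900 (V=99.6010). Price 53.0310; hedge Δ=-0.5460, bond B=119.0986.
Check: Δ(0,0)·S0 + B(0,0) = 53.0310 = V0.

(0,0): Delta=-0.5460 Bond=119.0986
(1,0): Delta=-0.2680 Bond=128.4641
(1,1): Delta=-0.5584 Bond=160.4423
(2,0): Delta=0.9304 Bond=55.9989
(2,1): Delta=-0.3215 Bond=178.6885
(2,2): Delta=-0.5690 Bond=215.7541
V0=53.0310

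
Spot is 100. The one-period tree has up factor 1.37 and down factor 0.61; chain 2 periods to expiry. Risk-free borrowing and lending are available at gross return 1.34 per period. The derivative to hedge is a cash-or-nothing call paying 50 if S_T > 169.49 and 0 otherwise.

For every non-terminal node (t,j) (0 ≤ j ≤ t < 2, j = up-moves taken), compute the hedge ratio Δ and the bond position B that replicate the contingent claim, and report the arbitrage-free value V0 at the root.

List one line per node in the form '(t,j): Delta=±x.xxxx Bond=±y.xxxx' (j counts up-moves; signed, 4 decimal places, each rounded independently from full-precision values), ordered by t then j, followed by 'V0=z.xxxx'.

Under the risk-neutral measure, an up-move has probability p* = (R−d)/(u−d) = 0.9605 and values discount at R = 1.34.
Terminal values V(2,·): V(2,0)=0.0000, V(2,1)=0.0000, V(2,2)=50.0000
(1,0): S=61.0000. Δ = (V_up−V_dn)/(S_up−S_dn) = (0.0000−0.0000)/(83.5700−37.2100) = 0.0000. V = [p*·0.0000 + (1−p*)·0.0000]/1.34 = 0.0000. B = V − Δ·S = 0.0000.
(1,1): S=137.0000. Δ = (V_up−V_dn)/(S_up−S_dn) = (50.0000−0.0000)/(187.6900−83.5700) = 0.4802. V = [p*·50.0000 + (1−p*)·0.0000]/1.34 = 35.8405. B = V − Δ·S = -29.9489.
(0,0): S=100.0000. Δ = (V_up−V_dn)/(S_up−S_dn) = (35.8405−0.0000)/(137.0000−61.0000) = 0.4716. V = [p*·35.8405 + (1−p*)·0.0000]/1.34 = 25.6909. B = V − Δ·S = -21.4677.
Each (Δ,B) replicates both successor values, so the strategy is self-financing and V0 is arbitrage-free.

(0,0): Delta=0.4716 Bond=-21.4677
(1,0): Delta=0.0000 Bond=0.0000
(1,1): Delta=0.4802 Bond=-29.9489
V0=25.6909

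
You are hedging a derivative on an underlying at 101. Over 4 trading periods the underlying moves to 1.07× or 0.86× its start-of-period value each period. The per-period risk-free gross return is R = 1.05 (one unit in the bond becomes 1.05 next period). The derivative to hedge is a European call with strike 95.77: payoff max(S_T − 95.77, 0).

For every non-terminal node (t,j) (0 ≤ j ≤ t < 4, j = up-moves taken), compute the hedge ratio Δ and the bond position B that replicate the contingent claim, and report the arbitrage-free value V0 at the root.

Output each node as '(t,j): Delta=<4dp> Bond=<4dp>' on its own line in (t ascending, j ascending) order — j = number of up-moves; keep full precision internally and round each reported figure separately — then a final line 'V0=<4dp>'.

Risk-neutral probability p* = (R−d)/(u−d) = (1.05−0.86)/(1.07−0.86) = 0.9048.
Terminal payoffs: V(4,0)=0.0000, V(4,1)=0.0000, V(4,2)=0.0000, V(4,3)=10.6372, V(4,4)=36.6204
Node (3,0) S=64.2417: V=(p*·0.0000+(1−p*)·0.0000)/1.05=0.0000; Δ=(0.0000−0.0000)/(68.7386−55.2478)=0.0000; B=V−Δ·S=0.0000
Node (3,1) S=79.9286: V=(p*·0.0000+(1−p*)·0.0000)/1.05=0.0000; Δ=(0.0000−0.0000)/(85.5236−68.7386)=0.0000; B=V−Δ·S=0.0000
Node (3,2) S=99.4460: V=(p*·10.6372+(1−p*)·0.0000)/1.05=9.1659; Δ=(10.6372−0.0000)/(106.4072−85.5236)=0.5094; B=V−Δ·S=-41.4876
Node (3,3) S=123.7293: V=(p*·36.6204+(1−p*)·10.6372)/1.05=32.5198; Δ=(36.6204−10.6372)/(132.3904−106.4072)=1.0000; B=V−Δ·S=-91.2095
Node (2,0) S=74.6996: V=(p*·0.0000+(1−p*)·0.0000)/1.05=0.0000; Δ=(0.0000−0.0000)/(79.9286−64.2417)=0.0000; B=V−Δ·S=0.0000
Node (2,1) S=92.9402: V=(p*·9.1659+(1−p*)·0.0000)/1.05=7.8980; Δ=(9.1659−0.0000)/(99.4460−79.9286)=0.4696; B=V−Δ·S=-35.7490
Node (2,2) S=115.6349: V=(p*·32.5198+(1−p*)·9.1659)/1.05=28.8530; Δ=(32.5198−9.1659)/(123.7293−99.4460)=0.9617; B=V−Δ·S=-82.3563
Node (1,0) S=86.8600: V=(p*·7.8980+(1−p*)·0.0000)/1.05=6.8056; Δ=(7.8980−0.0000)/(92.9402−74.6996)=0.4330; B=V−Δ·S=-30.8041
Node (1,1) S=108.0700: V=(p*·28.8530+(1−p*)·7.8980)/1.05=25.5784; Δ=(28.8530−7.8980)/(115.6349−92.9402)=0.9233; B=V−Δ·S=-74.2071
Node (0,0) S=101.0000: V=(p*·25.5784+(1−p*)·6.8056)/1.05=22.6576; Δ=(25.5784−6.8056)/(108.0700−86.8600)=0.8851; B=V−Δ·S=-66.7367
Each (Δ,B) replicates both successor values, so the strategy is self-financing and V0 is arbitrage-free.

(0,0): Delta=0.8851 Bond=-66.7367
(1,0): Delta=0.4330 Bond=-30.8041
(1,1): Delta=0.9233 Bond=-74.2071
(2,0): Delta=0.0000 Bond=0.0000
(2,1): Delta=0.4696 Bond=-35.7490
(2,2): Delta=0.9617 Bond=-82.3563
(3,0): Delta=0.0000 Bond=0.0000
(3,1): Delta=0.0000 Bond=0.0000
(3,2): Delta=0.5094 Bond=-41.4876
(3,3): Delta=1.0000 Bond=-91.2095
V0=22.6576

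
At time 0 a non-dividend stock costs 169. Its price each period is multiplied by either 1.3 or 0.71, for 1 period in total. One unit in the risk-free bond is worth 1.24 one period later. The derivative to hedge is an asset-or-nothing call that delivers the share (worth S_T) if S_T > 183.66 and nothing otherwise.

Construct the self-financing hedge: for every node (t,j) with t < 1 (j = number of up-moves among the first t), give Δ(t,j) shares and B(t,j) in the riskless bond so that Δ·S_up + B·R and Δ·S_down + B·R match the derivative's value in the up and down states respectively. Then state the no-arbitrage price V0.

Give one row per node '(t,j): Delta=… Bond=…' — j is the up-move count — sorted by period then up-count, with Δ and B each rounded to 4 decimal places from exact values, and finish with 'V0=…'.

The replicating-portfolio and risk-neutral prices coincide; use p* = (1.24−0.71)/(1.3−0.71) = 0.8983 for the latter.
Terminal values V(1,·): V(1,0)=0.0000, V(1,1)=219.7000
(0,0): S=169.0000. Δ = (V_up−V_dn)/(S_up−S_dn) = (219.7000−0.0000)/(219.7000−119.9900) = 2.2034. V = [p*·219.7000 + (1−p*)·0.0000]/1.24 = 159.1594. B = V − Δ·S = -213.2135.
Each (Δ,B) replicates both successor values, so the strategy is self-financing and V0 is arbitrage-free.

(0,0): Delta=2.2034 Bond=-213.2135
V0=159.1594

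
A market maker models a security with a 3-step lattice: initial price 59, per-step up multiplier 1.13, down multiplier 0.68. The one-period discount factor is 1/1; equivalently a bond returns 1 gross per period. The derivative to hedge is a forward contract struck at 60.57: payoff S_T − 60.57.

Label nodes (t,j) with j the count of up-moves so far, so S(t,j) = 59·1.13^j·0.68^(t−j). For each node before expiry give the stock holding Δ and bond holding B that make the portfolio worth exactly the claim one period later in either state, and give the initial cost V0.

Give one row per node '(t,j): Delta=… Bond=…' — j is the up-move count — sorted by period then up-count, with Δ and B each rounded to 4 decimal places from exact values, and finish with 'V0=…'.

Under the risk-neutral measure, an up-move has probability p* = (R−d)/(u−d) = 0.7111 and values discount at R = 1.
Terminal values V(3,·): V(3,0)=-42.0185, V(3,1)=-29.7418, V(3,2)=-9.3408, V(3,3)=24.5609
(2,0): S=27.2816. Δ = (V_up−V_dn)/(S_up−S_dn) = (-29.7418−-42.0185)/(30.8282−18.5515) = 1.0000. V = [p*·-29.7418 + (1−p*)·-42.0185]/1 = -33.2884. B = V − Δ·S = -60.5700.
(2,1): S=45.3356. Δ = (V_up−V_dn)/(S_up−S_dn) = (-9.3408−-29.7418)/(51.2292−30.8282) = 1.0000. V = [p*·-9.3408 + (1−p*)·-29.7418]/1 = -15.2344. B = V − Δ·S = -60.5700.
(2,2): S=75.3371. Δ = (V_up−V_dn)/(S_up−S_dn) = (24.5609−-9.3408)/(85.1309−51.2292) = 1.0000. V = [p*·24.5609 + (1−p*)·-9.3408]/1 = 14.7671. B = V − Δ·S = -60.5700.
(1,0): S=40.1200. Δ = (V_up−V_dn)/(S_up−S_dn) = (-15.2344−-33.2884)/(45.3356−27.2816) = 1.0000. V = [p*·-15.2344 + (1−p*)·-33.2884]/1 = -20.4500. B = V − Δ·S = -60.5700.
(1,1): S=66.6700. Δ = (V_up−V_dn)/(S_up−S_dn) = (14.7671−-15.2344)/(75.3371−45.3356) = 1.0000. V = [p*·14.7671 + (1−p*)·-15.2344]/1 = 6.1000. B = V − Δ·S = -60.5700.
(0,0): S=59.0000. Δ = (V_up−V_dn)/(S_up−S_dn) = (6.1000−-20.4500)/(66.6700−40.1200) = 1.0000. V = [p*·6.1000 + (1−p*)·-20.4500]/1 = -1.5700. B = V − Δ·S = -60.5700.
Root portfolio cost Δ·59+B reproduces V0=-1.5700.

(0,0): Delta=1.0000 Bond=-60.5700
(1,0): Delta=1.0000 Bond=-60.5700
(1,1): Delta=1.0000 Bond=-60.5700
(2,0): Delta=1.0000 Bond=-60.5700
(2,1): Delta=1.0000 Bond=-60.5700
(2,2): Delta=1.0000 Bond=-60.5700
V0=-1.5700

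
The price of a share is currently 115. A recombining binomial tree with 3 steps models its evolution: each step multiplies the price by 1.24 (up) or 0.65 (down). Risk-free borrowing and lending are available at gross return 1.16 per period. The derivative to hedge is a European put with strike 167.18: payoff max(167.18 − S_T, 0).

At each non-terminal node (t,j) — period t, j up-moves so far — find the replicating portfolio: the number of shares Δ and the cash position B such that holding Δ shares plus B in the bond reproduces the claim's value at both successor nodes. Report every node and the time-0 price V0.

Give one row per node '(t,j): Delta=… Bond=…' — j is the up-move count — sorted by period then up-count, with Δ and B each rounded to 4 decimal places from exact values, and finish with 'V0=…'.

(0,0): Delta=-0.5738 Bond=79.6383
(1,0): Delta=-1.0000 Bond=124.2420
(1,1): Delta=-0.5387 Bond=87.3825
(2,0): Delta=-1.0000 Bond=144.1207
(2,1): Delta=-1.0000 Bond=144.1207
(2,2): Delta=-0.5008 Bond=94.6567
V0=13.6561

Risk-neutral probability p* = (R−d)/(u−d) = (1.16−0.65)/(1.24−0.65) = 0.8644.
Terminal payoffs: V(3,0)=135.5981, V(3,1)=106.9315, V(3,2)=52.2444, V(3,3)=0.0000
Node (2,0) S=48.5875: V=(p*·106.9315+(1−p*)·135.5981)/1.16=95.5332; Δ=(106.9315−135.5981)/(60.2485−31.5819)=-1.0000; B=V−Δ·S=144.1207
Node (2,1) S=92.6900: V=(p*·52.2444+(1−p*)·106.9315)/1.16=51.4307; Δ=(52.2444−106.9315)/(114.9356−60.2485)=-1.0000; B=V−Δ·S=144.1207
Node (2,2) S=176.8240: V=(p*·0.0000+(1−p*)·52.2444)/1.16=6.1069; Δ=(0.0000−52.2444)/(219.2618−114.9356)=-0.5008; B=V−Δ·S=94.6567
Node (1,0) S=74.7500: V=(p*·51.4307+(1−p*)·95.5332)/1.16=49.4920; Δ=(51.4307−95.5332)/(92.6900−48.5875)=-1.0000; B=V−Δ·S=124.2420
Node (1,1) S=142.6000: V=(p*·6.1069+(1−p*)·51.4307)/1.16=10.5625; Δ=(6.1069−51.4307)/(176.8240−92.6900)=-0.5387; B=V−Δ·S=87.3825
Node (0,0) S=115.0000: V=(p*·10.5625+(1−p*)·49.4920)/1.16=13.6561; Δ=(10.5625−49.4920)/(142.6000−74.7500)=-0.5738; B=V−Δ·S=79.6383
Check: Δ(0,0)·S0 + B(0,0) = 13.6561 = V0.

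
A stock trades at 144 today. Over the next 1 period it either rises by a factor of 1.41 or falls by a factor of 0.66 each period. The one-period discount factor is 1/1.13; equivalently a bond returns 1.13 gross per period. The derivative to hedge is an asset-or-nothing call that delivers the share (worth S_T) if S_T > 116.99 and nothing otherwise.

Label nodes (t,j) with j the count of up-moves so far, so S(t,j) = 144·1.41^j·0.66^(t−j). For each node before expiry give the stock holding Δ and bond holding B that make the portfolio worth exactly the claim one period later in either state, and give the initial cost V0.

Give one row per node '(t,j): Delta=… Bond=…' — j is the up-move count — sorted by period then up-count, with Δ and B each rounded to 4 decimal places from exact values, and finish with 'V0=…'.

(0,0): Delta=1.8800 Bond=-158.1196
V0=112.6004

Since d<R<u, set p* = (R−d)/(u−d) = 0.6267; price each node as the discounted p*-expectation of its children.
At expiry t=1: V(1,0)=0.0000, V(1,1)=203.0400
Node (0,0) S=144.0000: V=(p*·203.0400+(1−p*)·0.0000)/1.13=112.6004; Δ=(203.0400−0.0000)/(203.0400−95.0400)=1.8800; B=V−Δ·S=-158.1196
Check: Δ(0,0)·S0 + B(0,0) = 112.6004 = V0.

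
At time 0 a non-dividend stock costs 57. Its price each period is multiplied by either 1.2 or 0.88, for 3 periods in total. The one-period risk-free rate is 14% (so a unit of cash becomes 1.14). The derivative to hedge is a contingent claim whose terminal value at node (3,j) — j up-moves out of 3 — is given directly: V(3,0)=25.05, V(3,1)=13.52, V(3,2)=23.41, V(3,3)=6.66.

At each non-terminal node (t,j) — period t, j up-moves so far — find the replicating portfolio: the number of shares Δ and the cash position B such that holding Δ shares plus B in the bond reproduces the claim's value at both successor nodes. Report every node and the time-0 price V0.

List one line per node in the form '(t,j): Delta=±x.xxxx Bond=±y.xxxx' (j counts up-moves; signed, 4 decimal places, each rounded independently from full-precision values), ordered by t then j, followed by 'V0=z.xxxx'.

(0,0): Delta=-0.3565 Bond=29.4900
(1,0): Delta=0.3210 Bond=-0.3624
(1,1): Delta=-0.4711 Bond=41.4604
(2,0): Delta=-0.8163 Bond=49.7873
(2,1): Delta=0.5135 Bond=-11.9978
(2,2): Delta=-0.6377 Bond=60.9408
V0=9.1722

Under the risk-neutral measure, an up-move has probability p* = (R−d)/(u−d) = 0.8125 and values discount at R = 1.14.
Payoff layer (t=3): V(3,0)=25.0500, V(3,1)=13.5200, V(3,2)=23.4100, V(3,3)=6.6600
  t=2,j=0: stock 44.1408 → up 52.9690 (V=13.5200), down 38.8439 (V=25.0500). Price 13.7560; hedge Δ=-0.8163, bond B=49.7873.
  t=2,j=1: stock 60.1920 → up 72.2304 (V=23.4100), down 52.9690 (V=13.5200). Price 18.9084; hedge Δ=0.5135, bond B=-11.9978.
  t=2,j=2: stock 82.0800 → up 98.4960 (V=6.6600), down 72.2304 (V=23.4100). Price 8.5970; hedge Δ=-0.6377, bond B=60.9408.
  t=1,j=0: stock 50.1600 → up 60.1920 (V=18.9084), down 44.1408 (V=13.7560). Price 15.7389; hedge Δ=0.3210, bond B=-0.3624.
  t=1,j=1: stock 68.4000 → up 82.0800 (V=8.5970), down 60.1920 (V=18.9084). Price 9.2372; hedge Δ=-0.4711, bond B=41.4604.
  t=0,j=0: stock 57.0000 → up 68.4000 (V=9.2372), down 50.1600 (V=15.7389). Price 9.1722; hedge Δ=-0.3565, bond B=29.4900.
Self-financing check: at every node Δ·S+B equals the discounted successor values.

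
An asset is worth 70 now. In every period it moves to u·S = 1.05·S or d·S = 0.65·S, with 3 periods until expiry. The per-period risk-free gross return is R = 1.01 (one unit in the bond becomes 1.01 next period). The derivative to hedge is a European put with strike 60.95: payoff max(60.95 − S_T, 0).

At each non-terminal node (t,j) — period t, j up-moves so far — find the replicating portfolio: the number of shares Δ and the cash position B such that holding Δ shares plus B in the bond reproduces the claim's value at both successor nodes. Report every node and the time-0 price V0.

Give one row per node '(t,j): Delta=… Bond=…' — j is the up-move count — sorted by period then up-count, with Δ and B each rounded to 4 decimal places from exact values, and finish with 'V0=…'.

(0,0): Delta=-0.4305 Bond=33.4997
(1,0): Delta=-1.0000 Bond=59.7490
(1,1): Delta=-0.3913 Bond=30.9553
(2,0): Delta=-1.0000 Bond=60.3465
(2,1): Delta=-1.0000 Bond=60.3465
(2,2): Delta=-0.3494 Bond=28.0336
V0=3.3679

Under the risk-neutral measure, an up-move has probability p* = (R−d)/(u−d) = 0.9000 and values discount at R = 1.01.
At expiry t=3: V(3,0)=41.7263, V(3,1)=29.8962, V(3,2)=10.7863, V(3,3)=0.0000
  t=2,j=0: stock 29.5750 → up 31.0538 (V=29.8962), down 19.2238 (V=41.7263). Price 30.7715; hedge Δ=-1.0000, bond B=60.3465.
  t=2,j=1: stock 47.7750 → up 50.1638 (V=10.7863), down 31.0538 (V=29.8962). Price 12.5715; hedge Δ=-1.0000, bond B=60.3465.
  t=2,j=2: stock 77.1750 → up 81.0337 (V=0.0000), down 50.1638 (V=10.7863). Price 1.0679; hedge Δ=-0.3494, bond B=28.0336.
  t=1,j=0: stock 45.5000 → up 47.7750 (V=12.5715), down 29.5750 (V=30.7715). Price 14.2490; hedge Δ=-1.0000, bond B=59.7490.
  t=1,j=1: stock 73.5000 → up 77.1750 (V=1.0679), down 47.7750 (V=12.5715). Price 2.1963; hedge Δ=-0.3913, bond B=30.9553.
  t=0,j=0: stock 70.0000 → up 73.5000 (V=2.1963), down 45.5000 (V=14.2490). Price 3.3679; hedge Δ=-0.4305, bond B=33.4997.
Root portfolio cost Δ·70+B reproduces V0=3.3679.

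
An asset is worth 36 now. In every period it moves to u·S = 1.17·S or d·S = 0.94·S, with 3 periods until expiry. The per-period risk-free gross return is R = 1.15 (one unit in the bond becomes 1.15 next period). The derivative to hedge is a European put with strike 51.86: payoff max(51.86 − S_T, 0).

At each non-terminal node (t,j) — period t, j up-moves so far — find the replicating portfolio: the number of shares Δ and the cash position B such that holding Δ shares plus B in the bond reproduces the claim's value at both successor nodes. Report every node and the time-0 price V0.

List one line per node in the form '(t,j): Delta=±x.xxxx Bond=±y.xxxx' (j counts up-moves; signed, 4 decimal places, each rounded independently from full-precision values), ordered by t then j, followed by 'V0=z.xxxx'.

No-arbitrage ⇒ martingale measure with p* = (R−d)/(u−d) = 0.9130.
Terminal values V(3,·): V(3,0)=21.9590, V(3,1)=14.6428, V(3,2)=5.5364, V(3,3)=0.0000
  t=2,j=0: stock 31.8096 → up 37.2172 (V=14.6428), down 29.9010 (V=21.9590). Price 13.2861; hedge Δ=-1.0000, bond B=45.0957.
  t=2,j=1: stock 39.5928 → up 46.3236 (V=5.5364), down 37.2172 (V=14.6428). Price 5.5029; hedge Δ=-1.0000, bond B=45.0957.
  t=2,j=2: stock 49.2804 → up 57.6581 (V=0.0000), down 46.3236 (V=5.5364). Price 0.4186; hedge Δ=-0.4885, bond B=24.4900.
  t=1,j=0: stock 33.8400 → up 39.5928 (V=5.5029), down 31.8096 (V=13.2861). Price 5.3736; hedge Δ=-1.0000, bond B=39.2136.
  t=1,j=1: stock 42.1200 → up 49.2804 (V=0.4186), down 39.5928 (V=5.5029). Price 0.7485; hedge Δ=-0.5248, bond B=22.8538.
  t=0,j=0: stock 36.0000 → up 42.1200 (V=0.7485), down 33.8400 (V=5.3736). Price 1.0006; hedge Δ=-0.5586, bond B=21.1099.
The time-0 hedge costs 1.0006, which is the no-arbitrage price.

(0,0): Delta=-0.5586 Bond=21.1099
(1,0): Delta=-1.0000 Bond=39.2136
(1,1): Delta=-0.5248 Bond=22.8538
(2,0): Delta=-1.0000 Bond=45.0957
(2,1): Delta=-1.0000 Bond=45.0957
(2,2): Delta=-0.4885 Bond=24.4900
V0=1.0006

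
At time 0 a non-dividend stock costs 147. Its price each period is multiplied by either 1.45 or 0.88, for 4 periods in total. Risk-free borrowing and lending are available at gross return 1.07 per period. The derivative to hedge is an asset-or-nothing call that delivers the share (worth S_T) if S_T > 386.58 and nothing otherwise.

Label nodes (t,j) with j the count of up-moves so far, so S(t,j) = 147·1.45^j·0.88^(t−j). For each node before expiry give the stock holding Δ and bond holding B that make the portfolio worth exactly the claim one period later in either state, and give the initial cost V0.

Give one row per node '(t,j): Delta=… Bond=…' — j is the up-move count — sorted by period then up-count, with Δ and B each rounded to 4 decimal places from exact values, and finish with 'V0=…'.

(0,0): Delta=0.9460 Bond=-103.2201
(1,0): Delta=0.5191 Bond=-55.2227
(1,1): Delta=1.4641 Bond=-220.8910
(2,0): Delta=0.0000 Bond=0.0000
(2,1): Delta=1.1491 Bond=-177.2650
(2,2): Delta=1.8465 Bond=-354.5300
(3,0): Delta=0.0000 Bond=0.0000
(3,1): Delta=0.0000 Bond=0.0000
(3,2): Delta=2.5439 Bond=-569.0207
(3,3): Delta=1.0000 Bond=0.0000
V0=35.8351

The replicating-portfolio and risk-neutral prices coincide; use p* = (1.07−0.88)/(1.45−0.88) = 0.3333 for the latter.
Terminal payoffs: V(4,0)=0.0000, V(4,1)=0.0000, V(4,2)=0.0000, V(4,3)=394.3701, V(4,4)=649.8144
Node (3,0) S=100.1764: V=(p*·0.0000+(1−p*)·0.0000)/1.07=0.0000; Δ=(0.0000−0.0000)/(145.2558−88.1552)=0.0000; B=V−Δ·S=0.0000
Node (3,1) S=165.0634: V=(p*·0.0000+(1−p*)·0.0000)/1.07=0.0000; Δ=(0.0000−0.0000)/(239.3419−145.2558)=0.0000; B=V−Δ·S=0.0000
Node (3,2) S=271.9794: V=(p*·394.3701+(1−p*)·0.0000)/1.07=122.8567; Δ=(394.3701−0.0000)/(394.3701−239.3419)=2.5439; B=V−Δ·S=-569.0207
Node (3,3) S=448.1479: V=(p*·649.8144+(1−p*)·394.3701)/1.07=448.1479; Δ=(649.8144−394.3701)/(649.8144−394.3701)=1.0000; B=V−Δ·S=0.0000
Node (2,0) S=113.8368: V=(p*·0.0000+(1−p*)·0.0000)/1.07=0.0000; Δ=(0.0000−0.0000)/(165.0634−100.1764)=0.0000; B=V−Δ·S=0.0000
Node (2,1) S=187.5720: V=(p*·122.8567+(1−p*)·0.0000)/1.07=38.2731; Δ=(122.8567−0.0000)/(271.9794−165.0634)=1.1491; B=V−Δ·S=-177.2650
Node (2,2) S=309.0675: V=(p*·448.1479+(1−p*)·122.8567)/1.07=216.1562; Δ=(448.1479−122.8567)/(448.1479−271.9794)=1.8465; B=V−Δ·S=-354.5300
Node (1,0) S=129.3600: V=(p*·38.2731+(1−p*)·0.0000)/1.07=11.9231; Δ=(38.2731−0.0000)/(187.5720−113.8368)=0.5191; B=V−Δ·S=-55.2227
Node (1,1) S=213.1500: V=(p*·216.1562+(1−p*)·38.2731)/1.07=91.1846; Δ=(216.1562−38.2731)/(309.0675−187.5720)=1.4641; B=V−Δ·S=-220.8910
Node (0,0) S=147.0000: V=(p*·91.1846+(1−p*)·11.9231)/1.07=35.8351; Δ=(91.1846−11.9231)/(213.1500−129.3600)=0.9460; B=V−Δ·S=-103.2201
Root portfolio cost Δ·147+B reproduces V0=35.8351.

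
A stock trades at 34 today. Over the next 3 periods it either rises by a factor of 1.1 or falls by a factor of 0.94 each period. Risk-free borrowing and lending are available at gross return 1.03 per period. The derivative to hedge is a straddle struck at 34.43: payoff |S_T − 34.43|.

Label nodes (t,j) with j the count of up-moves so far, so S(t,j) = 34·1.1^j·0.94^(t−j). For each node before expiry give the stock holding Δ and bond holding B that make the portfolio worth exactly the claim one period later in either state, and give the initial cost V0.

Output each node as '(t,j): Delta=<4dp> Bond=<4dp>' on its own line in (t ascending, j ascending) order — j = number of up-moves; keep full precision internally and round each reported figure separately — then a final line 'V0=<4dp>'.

(0,0): Delta=0.4452 Bond=-10.8790
(1,0): Delta=-0.0940 Bond=6.0285
(1,1): Delta=0.8036 Bond=-24.6095
(2,0): Delta=-1.0000 Bond=33.4272
(2,1): Delta=0.5081 Bond=-14.9600
(2,2): Delta=1.0000 Bond=-33.4272
V0=4.2582

Since d<R<u, set p* = (R−d)/(u−d) = 0.5625; price each node as the discounted p*-expectation of its children.
Terminal payoffs: V(3,0)=6.1901, V(3,1)=1.3834, V(3,2)=4.2416, V(3,3)=10.8240
  t=2,j=0: stock 30.0424 → up 33.0466 (V=1.3834), down 28.2399 (V=6.1901). Price 3.3848; hedge Δ=-1.0000, bond B=33.4272.
  t=2,j=1: stock 35.1560 → up 38.6716 (V=4.2416), down 33.0466 (V=1.3834). Price 2.9040; hedge Δ=0.5081, bond B=-14.9600.
  t=2,j=2: stock 41.1400 → up 45.2540 (V=10.8240), down 38.6716 (V=4.2416). Price 7.7128; hedge Δ=1.0000, bond B=-33.4272.
  t=1,j=0: stock 31.9600 → up 35.1560 (V=2.9040), down 30.0424 (V=3.3848). Price 3.0236; hedge Δ=-0.0940, bond B=6.0285.
  t=1,j=1: stock 37.4000 → up 41.1400 (V=7.7128), down 35.1560 (V=2.9040). Price 5.4456; hedge Δ=0.8036, bond B=-24.6095.
  t=0,j=0: stock 34.0000 → up 37.4000 (V=5.4456), down 31.9600 (V=3.0236). Price 4.2582; hedge Δ=0.4452, bond B=-10.8790.
Self-financing check: at every node Δ·S+B equals the discounted successor values.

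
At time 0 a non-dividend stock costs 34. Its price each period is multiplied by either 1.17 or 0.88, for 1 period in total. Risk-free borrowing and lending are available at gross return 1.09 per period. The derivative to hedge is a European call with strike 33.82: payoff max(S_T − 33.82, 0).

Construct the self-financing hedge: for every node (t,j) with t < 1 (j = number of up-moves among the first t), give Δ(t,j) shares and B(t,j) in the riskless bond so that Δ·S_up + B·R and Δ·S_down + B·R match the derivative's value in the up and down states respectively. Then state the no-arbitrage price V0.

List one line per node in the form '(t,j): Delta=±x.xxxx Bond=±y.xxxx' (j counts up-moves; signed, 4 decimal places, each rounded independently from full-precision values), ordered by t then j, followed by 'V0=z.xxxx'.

Under the risk-neutral measure, an up-move has probability p* = (R−d)/(u−d) = 0.7241 and values discount at R = 1.09.
Payoff layer (t=1): V(1,0)=0.0000, V(1,1)=5.9600
  t=0,j=0: stock 34.0000 → up 39.7800 (V=5.9600), down 29.9200 (V=0.0000). Price 3.9595; hedge Δ=0.6045, bond B=-16.5922.
Each (Δ,B) replicates both successor values, so the strategy is self-financing and V0 is arbitrage-free.

(0,0): Delta=0.6045 Bond=-16.5922
V0=3.9595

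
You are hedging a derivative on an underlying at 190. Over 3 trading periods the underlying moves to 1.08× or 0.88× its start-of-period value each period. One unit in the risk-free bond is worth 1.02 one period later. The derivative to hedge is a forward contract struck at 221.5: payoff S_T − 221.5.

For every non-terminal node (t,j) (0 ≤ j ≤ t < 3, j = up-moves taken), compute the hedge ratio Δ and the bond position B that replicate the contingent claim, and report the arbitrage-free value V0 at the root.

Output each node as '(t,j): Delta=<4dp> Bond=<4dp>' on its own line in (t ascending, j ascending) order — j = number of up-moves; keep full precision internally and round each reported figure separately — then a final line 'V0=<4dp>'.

Under the risk-neutral measure, an up-move has probability p* = (R−d)/(u−d) = 0.7000 and values discount at R = 1.02.
Payoff layer (t=3): V(3,0)=-92.0203, V(3,1)=-62.5931, V(3,2)=-26.4779, V(3,3)=17.8453
Node (2,0) S=147.1360: V=(p*·-62.5931+(1−p*)·-92.0203)/1.02=-70.0209; Δ=(-62.5931−-92.0203)/(158.9069−129.4797)=1.0000; B=V−Δ·S=-217.1569
Node (2,1) S=180.5760: V=(p*·-26.4779+(1−p*)·-62.5931)/1.02=-36.5809; Δ=(-26.4779−-62.5931)/(195.0221−158.9069)=1.0000; B=V−Δ·S=-217.1569
Node (2,2) S=221.6160: V=(p*·17.8453+(1−p*)·-26.4779)/1.02=4.4591; Δ=(17.8453−-26.4779)/(239.3453−195.0221)=1.0000; B=V−Δ·S=-217.1569
Node (1,0) S=167.2000: V=(p*·-36.5809+(1−p*)·-70.0209)/1.02=-45.6989; Δ=(-36.5809−-70.0209)/(180.5760−147.1360)=1.0000; B=V−Δ·S=-212.8989
Node (1,1) S=205.2000: V=(p*·4.4591+(1−p*)·-36.5809)/1.02=-7.6989; Δ=(4.4591−-36.5809)/(221.6160−180.5760)=1.0000; B=V−Δ·S=-212.8989
Node (0,0) S=190.0000: V=(p*·-7.6989+(1−p*)·-45.6989)/1.02=-18.7244; Δ=(-7.6989−-45.6989)/(205.2000−167.2000)=1.0000; B=V−Δ·S=-208.7244
Each (Δ,B) replicates both successor values, so the strategy is self-financing and V0 is arbitrage-free.

(0,0): Delta=1.0000 Bond=-208.7244
(1,0): Delta=1.0000 Bond=-212.8989
(1,1): Delta=1.0000 Bond=-212.8989
(2,0): Delta=1.0000 Bond=-217.1569
(2,1): Delta=1.0000 Bond=-217.1569
(2,2): Delta=1.0000 Bond=-217.1569
V0=-18.7244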